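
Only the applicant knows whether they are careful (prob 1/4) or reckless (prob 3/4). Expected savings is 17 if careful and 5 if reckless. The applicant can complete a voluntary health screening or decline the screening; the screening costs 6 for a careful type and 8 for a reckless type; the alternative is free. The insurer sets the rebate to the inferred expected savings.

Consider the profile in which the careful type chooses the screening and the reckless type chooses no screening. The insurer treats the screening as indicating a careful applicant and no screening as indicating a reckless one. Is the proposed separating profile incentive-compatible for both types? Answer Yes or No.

No

Under these beliefs, the screening earns rebate 17 and no screening earns rebate 5.
careful: the screening nets 17 − 6 = 11; no screening nets 5. careful prefers the screening.
reckless: the screening nets 17 − 8 = 9; no screening nets 5. reckless would deviate to the screening.
reckless has a profitable deviation, so the profile is not an equilibrium.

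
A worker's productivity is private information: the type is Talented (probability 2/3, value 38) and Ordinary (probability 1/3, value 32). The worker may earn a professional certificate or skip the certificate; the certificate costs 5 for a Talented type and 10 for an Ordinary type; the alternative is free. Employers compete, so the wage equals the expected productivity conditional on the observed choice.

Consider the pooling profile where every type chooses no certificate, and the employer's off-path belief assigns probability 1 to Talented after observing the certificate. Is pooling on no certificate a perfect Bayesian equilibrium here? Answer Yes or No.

Yes

On path, the employer holds the prior and pays 2/3·38 + 1/3·32 = 36. Off path (the certificate), believing Talented, it pays 38.
Talented: no certificate nets 36; the certificate nets 38 − 5 = 33. Talented stays.
Ordinary: no certificate nets 36; the certificate nets 38 − 10 = 28. Ordinary stays.
No type deviates, so pooling is sustained.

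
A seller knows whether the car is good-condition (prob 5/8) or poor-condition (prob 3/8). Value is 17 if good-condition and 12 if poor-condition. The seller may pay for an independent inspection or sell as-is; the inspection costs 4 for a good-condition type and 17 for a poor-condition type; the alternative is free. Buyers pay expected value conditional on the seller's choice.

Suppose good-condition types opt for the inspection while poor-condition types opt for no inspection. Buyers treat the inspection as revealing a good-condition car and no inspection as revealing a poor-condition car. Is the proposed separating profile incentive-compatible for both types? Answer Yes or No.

Under these beliefs, the inspection earns price 17 and no inspection earns price 12.
good-condition: the inspection nets 17 − 4 = 13; no inspection nets 12. good-condition prefers the inspection.
poor-condition: the inspection nets 17 − 17 = 0; no inspection nets 12. poor-condition prefers no inspection.
Neither type deviates, so the separating profile is an equilibrium.

Yes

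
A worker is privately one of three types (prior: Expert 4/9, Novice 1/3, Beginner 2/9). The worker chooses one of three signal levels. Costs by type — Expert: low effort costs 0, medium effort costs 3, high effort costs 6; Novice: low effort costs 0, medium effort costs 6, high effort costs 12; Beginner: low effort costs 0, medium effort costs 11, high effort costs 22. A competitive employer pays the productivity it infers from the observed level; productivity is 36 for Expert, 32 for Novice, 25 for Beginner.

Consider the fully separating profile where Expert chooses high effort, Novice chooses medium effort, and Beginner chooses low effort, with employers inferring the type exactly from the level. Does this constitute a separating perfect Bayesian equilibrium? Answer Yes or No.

Separating wages: high effort → 36, medium effort → 32, low effort → 25.
Expert (assigned high effort): low effort: 25 − 0 = 25; medium effort: 32 − 3 = 29; high effort: 36 − 6 = 30. Expert stays.
Novice (assigned medium effort): low effort: 25 − 0 = 25; medium effort: 32 − 6 = 26; high effort: 36 − 12 = 24. Novice stays.
Beginner (assigned low effort): low effort: 25 − 0 = 25; medium effort: 32 − 11 = 21; high effort: 36 − 22 = 14. Beginner stays.
Every type prefers its assigned level; separation holds.

Yes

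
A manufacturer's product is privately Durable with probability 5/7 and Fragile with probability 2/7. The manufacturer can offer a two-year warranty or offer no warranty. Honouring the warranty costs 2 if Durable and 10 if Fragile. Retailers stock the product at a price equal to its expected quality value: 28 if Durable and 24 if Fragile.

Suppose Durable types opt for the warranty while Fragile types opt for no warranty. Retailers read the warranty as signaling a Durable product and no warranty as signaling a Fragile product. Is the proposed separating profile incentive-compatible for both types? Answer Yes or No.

Under these beliefs, the warranty earns price 28 and no warranty earns price 24.
Durable: the warranty nets 28 − 2 = 26; no warranty nets 24. Durable prefers the warranty.
Fragile: the warranty nets 28 − 10 = 18; no warranty nets 24. Fragile prefers no warranty.
Neither type deviates, so the separating profile is an equilibrium.

Yes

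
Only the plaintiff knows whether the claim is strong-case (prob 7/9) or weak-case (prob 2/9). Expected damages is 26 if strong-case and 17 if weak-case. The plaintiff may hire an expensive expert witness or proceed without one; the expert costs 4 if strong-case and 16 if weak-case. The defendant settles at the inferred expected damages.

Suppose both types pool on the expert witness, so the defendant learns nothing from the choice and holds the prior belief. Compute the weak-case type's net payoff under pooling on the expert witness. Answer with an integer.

Pooled settlement = 7/9·26 + 2/9·17 = 24.
weak-case pays cost 16 for the expert witness, so net payoff = 24 − 16 = 8.

8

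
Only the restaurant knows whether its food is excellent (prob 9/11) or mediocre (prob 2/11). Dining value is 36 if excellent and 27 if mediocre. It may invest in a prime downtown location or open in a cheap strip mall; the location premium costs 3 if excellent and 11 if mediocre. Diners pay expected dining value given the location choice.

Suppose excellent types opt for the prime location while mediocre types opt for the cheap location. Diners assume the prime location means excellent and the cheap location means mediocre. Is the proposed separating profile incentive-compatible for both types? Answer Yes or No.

Yes

Under these beliefs, the prime location earns price premium 36 and the cheap location earns price premium 27.
excellent: the prime location nets 36 − 3 = 33; the cheap location nets 27. excellent prefers the prime location.
mediocre: the prime location nets 36 − 11 = 25; the cheap location nets 27. mediocre prefers the cheap location.
Neither type deviates, so the separating profile is an equilibrium.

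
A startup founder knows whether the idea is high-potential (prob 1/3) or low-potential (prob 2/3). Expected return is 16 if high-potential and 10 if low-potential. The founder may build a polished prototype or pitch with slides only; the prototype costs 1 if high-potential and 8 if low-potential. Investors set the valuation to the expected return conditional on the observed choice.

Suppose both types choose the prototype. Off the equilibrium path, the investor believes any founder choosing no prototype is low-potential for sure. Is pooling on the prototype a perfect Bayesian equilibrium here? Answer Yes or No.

No

On path, the investor holds the prior and pays 1/3·16 + 2/3·10 = 12. Off path (no prototype), believing low-potential, it pays 10.
high-potential: the prototype nets 12 − 1 = 11; no prototype nets 10. high-potential stays.
low-potential: the prototype nets 12 − 8 = 4; no prototype nets 10. low-potential would deviate.
A type deviates, so pooling fails.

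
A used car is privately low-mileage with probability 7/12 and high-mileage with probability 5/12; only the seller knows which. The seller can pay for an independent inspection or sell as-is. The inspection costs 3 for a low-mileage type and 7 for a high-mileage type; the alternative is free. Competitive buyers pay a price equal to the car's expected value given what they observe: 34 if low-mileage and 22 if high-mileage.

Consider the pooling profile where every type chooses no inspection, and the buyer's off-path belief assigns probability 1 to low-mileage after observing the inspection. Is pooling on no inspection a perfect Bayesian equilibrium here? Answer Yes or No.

No

On path, the buyer holds the prior and pays 7/12·34 + 5/12·22 = 29. Off path (the inspection), believing low-mileage, it pays 34.
low-mileage: no inspection nets 29; the inspection nets 34 − 3 = 31. low-mileage would deviate.
high-mileage: no inspection nets 29; the inspection nets 34 − 7 = 27. high-mileage stays.
A type deviates, so pooling fails.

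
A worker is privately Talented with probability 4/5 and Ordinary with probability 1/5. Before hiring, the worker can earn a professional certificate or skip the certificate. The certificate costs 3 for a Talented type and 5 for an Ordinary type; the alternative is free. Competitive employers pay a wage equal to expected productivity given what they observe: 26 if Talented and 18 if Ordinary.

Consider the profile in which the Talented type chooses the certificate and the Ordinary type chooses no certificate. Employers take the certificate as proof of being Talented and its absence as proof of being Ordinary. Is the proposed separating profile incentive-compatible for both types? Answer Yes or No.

No

Under these beliefs, the certificate earns wage 26 and no certificate earns wage 18.
Talented: the certificate nets 26 − 3 = 23; no certificate nets 18. Talented prefers the certificate.
Ordinary: the certificate nets 26 − 5 = 21; no certificate nets 18. Ordinary would deviate to the certificate.
Ordinary has a profitable deviation, so the profile is not an equilibrium.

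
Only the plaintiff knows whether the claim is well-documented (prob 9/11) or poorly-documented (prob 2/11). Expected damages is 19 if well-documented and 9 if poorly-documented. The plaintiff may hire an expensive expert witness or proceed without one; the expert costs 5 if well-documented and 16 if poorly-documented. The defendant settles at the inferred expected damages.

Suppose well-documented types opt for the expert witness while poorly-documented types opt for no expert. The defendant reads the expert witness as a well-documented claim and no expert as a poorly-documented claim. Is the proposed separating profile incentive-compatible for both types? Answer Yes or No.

Under these beliefs, the expert witness earns settlement 19 and no expert earns settlement 9.
well-documented: the expert witness nets 19 − 5 = 14; no expert nets 9. well-documented prefers the expert witness.
poorly-documented: the expert witness nets 19 − 16 = 3; no expert nets 9. poorly-documented prefers no expert.
Neither type deviates, so the separating profile is an equilibrium.

Yes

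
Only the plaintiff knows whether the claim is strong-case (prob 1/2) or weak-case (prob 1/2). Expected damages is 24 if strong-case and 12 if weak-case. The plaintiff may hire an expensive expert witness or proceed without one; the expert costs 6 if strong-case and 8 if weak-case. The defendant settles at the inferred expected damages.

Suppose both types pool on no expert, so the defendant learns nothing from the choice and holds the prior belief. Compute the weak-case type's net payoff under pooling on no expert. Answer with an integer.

Pooled settlement = 1/2·24 + 1/2·12 = 18.
weak-case pays no cost for no expert, so net payoff = 18.

18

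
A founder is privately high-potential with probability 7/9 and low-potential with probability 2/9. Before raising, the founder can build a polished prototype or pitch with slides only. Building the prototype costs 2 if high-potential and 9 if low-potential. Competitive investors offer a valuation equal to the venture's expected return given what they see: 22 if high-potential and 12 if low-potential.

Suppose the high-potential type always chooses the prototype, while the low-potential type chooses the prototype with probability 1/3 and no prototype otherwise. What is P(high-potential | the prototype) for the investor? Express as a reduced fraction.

P(the prototype) = (7/9)·1 + (2/9)·(1/3) = 23/27.
By Bayes' rule, P(high-potential | the prototype) = (7/9) / (23/27) = 21/23.

21/23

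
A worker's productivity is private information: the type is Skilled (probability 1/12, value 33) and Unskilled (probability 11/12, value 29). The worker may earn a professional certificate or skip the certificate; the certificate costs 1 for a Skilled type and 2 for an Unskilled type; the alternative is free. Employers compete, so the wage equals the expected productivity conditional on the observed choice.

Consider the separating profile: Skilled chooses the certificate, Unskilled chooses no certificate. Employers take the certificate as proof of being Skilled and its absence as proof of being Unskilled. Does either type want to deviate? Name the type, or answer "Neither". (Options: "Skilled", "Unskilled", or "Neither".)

The certificate pays 33; no certificate pays 29.
Skilled: assigned the certificate, nets 33 − 1 = 32; deviating to no certificate nets 29.
Unskilled: assigned no certificate, nets 29; deviating to the certificate nets 33 − 2 = 31.
The Unskilled type gains 2 by deviating.

Unskilled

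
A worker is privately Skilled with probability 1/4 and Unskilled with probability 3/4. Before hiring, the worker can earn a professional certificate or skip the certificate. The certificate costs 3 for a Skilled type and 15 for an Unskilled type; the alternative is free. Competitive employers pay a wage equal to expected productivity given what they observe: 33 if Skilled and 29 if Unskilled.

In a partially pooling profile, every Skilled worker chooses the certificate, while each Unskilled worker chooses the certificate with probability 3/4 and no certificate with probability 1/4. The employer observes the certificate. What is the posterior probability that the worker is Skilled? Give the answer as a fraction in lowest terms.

4/13

P(the certificate) = (1/4)·1 + (3/4)·(3/4) = 13/16.
By Bayes' rule, P(Skilled | the certificate) = (1/4) / (13/16) = 4/13.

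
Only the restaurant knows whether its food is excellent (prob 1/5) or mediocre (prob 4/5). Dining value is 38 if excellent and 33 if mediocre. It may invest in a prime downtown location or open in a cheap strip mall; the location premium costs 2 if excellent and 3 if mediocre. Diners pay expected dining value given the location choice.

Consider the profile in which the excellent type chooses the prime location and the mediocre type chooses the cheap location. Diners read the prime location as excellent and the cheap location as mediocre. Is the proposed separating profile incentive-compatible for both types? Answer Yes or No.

Under these beliefs, the prime location earns price premium 38 and the cheap location earns price premium 33.
excellent: the prime location nets 38 − 2 = 36; the cheap location nets 33. excellent prefers the prime location.
mediocre: the prime location nets 38 − 3 = 35; the cheap location nets 33. mediocre would deviate to the prime location.
mediocre has a profitable deviation, so the profile is not an equilibrium.

No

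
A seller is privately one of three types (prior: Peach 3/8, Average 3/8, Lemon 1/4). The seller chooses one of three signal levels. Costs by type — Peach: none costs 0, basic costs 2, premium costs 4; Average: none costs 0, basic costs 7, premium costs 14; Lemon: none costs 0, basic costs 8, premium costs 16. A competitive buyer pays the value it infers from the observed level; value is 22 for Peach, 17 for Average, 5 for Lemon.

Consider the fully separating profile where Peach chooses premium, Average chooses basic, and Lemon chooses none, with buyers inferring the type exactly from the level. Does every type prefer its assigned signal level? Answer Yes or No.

No

Separating prices: premium → 22, basic → 17, none → 5.
Peach (assigned premium): none: 5 − 0 = 5; basic: 17 − 2 = 15; premium: 22 − 4 = 18. Peach stays.
Average (assigned basic): none: 5 − 0 = 5; basic: 17 − 7 = 10; premium: 22 − 14 = 8. Average stays.
Lemon (assigned none): none: 5 − 0 = 5; basic: 17 − 8 = 9; premium: 22 − 16 = 6. Lemon prefers basic.
At least one type deviates; the separating profile fails.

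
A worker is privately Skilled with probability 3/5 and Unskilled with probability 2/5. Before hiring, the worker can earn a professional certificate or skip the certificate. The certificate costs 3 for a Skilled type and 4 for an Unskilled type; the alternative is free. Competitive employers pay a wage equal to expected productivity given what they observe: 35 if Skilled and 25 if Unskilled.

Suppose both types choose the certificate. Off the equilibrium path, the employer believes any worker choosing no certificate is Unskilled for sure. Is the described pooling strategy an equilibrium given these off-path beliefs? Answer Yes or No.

On path, the employer holds the prior and pays 3/5·35 + 2/5·25 = 31. Off path (no certificate), believing Unskilled, it pays 25.
Skilled: the certificate nets 31 − 3 = 28; no certificate nets 25. Skilled stays.
Unskilled: the certificate nets 31 − 4 = 27; no certificate nets 25. Unskilled stays.
No type deviates, so pooling is sustained.

Yes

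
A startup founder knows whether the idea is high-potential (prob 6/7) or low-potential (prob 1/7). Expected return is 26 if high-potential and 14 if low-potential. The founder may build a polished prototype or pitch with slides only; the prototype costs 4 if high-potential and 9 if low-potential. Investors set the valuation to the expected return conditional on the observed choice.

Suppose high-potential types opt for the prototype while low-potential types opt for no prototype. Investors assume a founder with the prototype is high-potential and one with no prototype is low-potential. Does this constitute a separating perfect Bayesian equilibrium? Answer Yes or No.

Under these beliefs, the prototype earns valuation 26 and no prototype earns valuation 14.
high-potential: the prototype nets 26 − 4 = 22; no prototype nets 14. high-potential prefers the prototype.
low-potential: the prototype nets 26 − 9 = 17; no prototype nets 14. low-potential would deviate to the prototype.
low-potential has a profitable deviation, so the profile is not an equilibrium.

No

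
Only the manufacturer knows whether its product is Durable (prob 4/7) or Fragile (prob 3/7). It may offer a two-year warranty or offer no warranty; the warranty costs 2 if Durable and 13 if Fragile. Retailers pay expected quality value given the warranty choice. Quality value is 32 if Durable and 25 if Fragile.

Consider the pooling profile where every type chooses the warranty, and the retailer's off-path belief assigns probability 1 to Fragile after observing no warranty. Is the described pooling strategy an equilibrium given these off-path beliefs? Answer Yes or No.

No

On path, the retailer holds the prior and pays 4/7·32 + 3/7·25 = 29. Off path (no warranty), believing Fragile, it pays 25.
Durable: the warranty nets 29 − 2 = 27; no warranty nets 25. Durable stays.
Fragile: the warranty nets 29 − 13 = 16; no warranty nets 25. Fragile would deviate.
A type deviates, so pooling fails.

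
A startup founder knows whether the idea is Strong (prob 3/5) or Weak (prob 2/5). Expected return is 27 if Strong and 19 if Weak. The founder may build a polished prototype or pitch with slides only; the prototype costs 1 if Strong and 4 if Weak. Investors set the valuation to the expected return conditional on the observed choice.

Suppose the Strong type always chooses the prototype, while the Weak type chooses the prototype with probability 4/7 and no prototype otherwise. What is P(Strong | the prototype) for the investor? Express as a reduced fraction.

21/29

P(the prototype) = (3/5)·1 + (2/5)·(4/7) = 29/35.
By Bayes' rule, P(Strong | the prototype) = (3/5) / (29/35) = 21/29.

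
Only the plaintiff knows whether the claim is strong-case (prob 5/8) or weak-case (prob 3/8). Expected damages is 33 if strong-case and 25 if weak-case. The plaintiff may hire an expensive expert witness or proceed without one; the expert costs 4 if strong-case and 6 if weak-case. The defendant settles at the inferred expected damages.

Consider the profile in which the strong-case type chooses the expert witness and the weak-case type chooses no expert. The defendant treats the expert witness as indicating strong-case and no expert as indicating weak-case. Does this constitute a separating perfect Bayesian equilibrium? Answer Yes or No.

Under these beliefs, the expert witness earns settlement 33 and no expert earns settlement 25.
strong-case: the expert witness nets 33 − 4 = 29; no expert nets 25. strong-case prefers the expert witness.
weak-case: the expert witness nets 33 − 6 = 27; no expert nets 25. weak-case would deviate to the expert witness.
weak-case has a profitable deviation, so the profile is not an equilibrium.

No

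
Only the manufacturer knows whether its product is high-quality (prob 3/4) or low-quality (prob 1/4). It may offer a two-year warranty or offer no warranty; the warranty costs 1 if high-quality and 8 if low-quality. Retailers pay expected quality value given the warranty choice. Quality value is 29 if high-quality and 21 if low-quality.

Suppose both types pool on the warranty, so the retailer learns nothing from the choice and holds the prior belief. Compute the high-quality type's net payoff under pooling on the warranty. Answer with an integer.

26

Pooled price = 3/4·29 + 1/4·21 = 27.
high-quality pays cost 1 for the warranty, so net payoff = 27 − 1 = 26.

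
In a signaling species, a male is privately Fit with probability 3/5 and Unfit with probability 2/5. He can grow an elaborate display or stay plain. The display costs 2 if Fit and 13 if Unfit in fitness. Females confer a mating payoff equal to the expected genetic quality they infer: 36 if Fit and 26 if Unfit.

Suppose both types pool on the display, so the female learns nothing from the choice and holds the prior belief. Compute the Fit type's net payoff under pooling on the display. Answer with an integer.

Pooled mating payoff = 3/5·36 + 2/5·26 = 32.
Fit pays cost 2 for the display, so net payoff = 32 − 2 = 30.

30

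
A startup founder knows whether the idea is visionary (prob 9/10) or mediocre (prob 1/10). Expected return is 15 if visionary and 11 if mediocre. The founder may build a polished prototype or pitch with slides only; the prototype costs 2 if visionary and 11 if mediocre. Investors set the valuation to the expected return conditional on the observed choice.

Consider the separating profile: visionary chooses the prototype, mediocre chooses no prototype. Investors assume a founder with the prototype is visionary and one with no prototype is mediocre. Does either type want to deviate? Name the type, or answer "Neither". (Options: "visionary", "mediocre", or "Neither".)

The prototype pays 15; no prototype pays 11.
visionary: assigned the prototype, nets 15 − 2 = 13; deviating to no prototype nets 11.
mediocre: assigned no prototype, nets 11; deviating to the prototype nets 15 − 11 = 4.
Both types strictly prefer their assigned action; no profitable deviation.

Neither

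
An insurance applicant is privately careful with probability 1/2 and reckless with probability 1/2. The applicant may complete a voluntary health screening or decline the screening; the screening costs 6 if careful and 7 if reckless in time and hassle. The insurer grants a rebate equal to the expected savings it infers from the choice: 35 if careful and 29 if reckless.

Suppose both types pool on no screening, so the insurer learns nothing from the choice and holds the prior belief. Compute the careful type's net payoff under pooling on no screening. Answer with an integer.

Pooled rebate = 1/2·35 + 1/2·29 = 32.
careful pays no cost for no screening, so net payoff = 32.

32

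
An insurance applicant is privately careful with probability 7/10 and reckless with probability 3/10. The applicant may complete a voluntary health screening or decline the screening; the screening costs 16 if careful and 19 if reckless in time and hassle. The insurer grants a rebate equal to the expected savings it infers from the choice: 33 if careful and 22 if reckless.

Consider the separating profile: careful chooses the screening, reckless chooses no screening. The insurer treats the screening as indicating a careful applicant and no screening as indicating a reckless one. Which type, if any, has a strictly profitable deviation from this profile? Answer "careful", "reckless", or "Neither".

The screening pays 33; no screening pays 22.
careful: assigned the screening, nets 33 − 16 = 17; deviating to no screening nets 22.
reckless: assigned no screening, nets 22; deviating to the screening nets 33 − 19 = 14.
The careful type gains 5 by deviating.

careful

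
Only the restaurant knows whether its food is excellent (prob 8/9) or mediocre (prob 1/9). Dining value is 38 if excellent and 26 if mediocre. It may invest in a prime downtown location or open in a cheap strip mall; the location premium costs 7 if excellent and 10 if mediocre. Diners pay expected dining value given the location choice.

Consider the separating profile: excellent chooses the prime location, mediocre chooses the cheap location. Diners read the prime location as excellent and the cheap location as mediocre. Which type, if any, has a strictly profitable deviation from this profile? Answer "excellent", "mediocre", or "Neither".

The prime location pays 38; the cheap location pays 26.
excellent: assigned the prime location, nets 38 − 7 = 31; deviating to the cheap location nets 26.
mediocre: assigned the cheap location, nets 26; deviating to the prime location nets 38 − 10 = 28.
The mediocre type gains 2 by deviating.

mediocre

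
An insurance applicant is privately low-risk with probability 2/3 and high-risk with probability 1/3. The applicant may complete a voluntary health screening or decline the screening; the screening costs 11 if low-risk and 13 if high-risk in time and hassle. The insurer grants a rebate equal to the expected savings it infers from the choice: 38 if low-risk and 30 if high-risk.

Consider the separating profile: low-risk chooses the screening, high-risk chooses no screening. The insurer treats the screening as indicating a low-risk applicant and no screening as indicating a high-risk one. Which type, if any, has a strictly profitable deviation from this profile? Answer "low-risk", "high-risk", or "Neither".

The screening pays 38; no screening pays 30.
low-risk: assigned the screening, nets 38 − 11 = 27; deviating to no screening nets 30.
high-risk: assigned no screening, nets 30; deviating to the screening nets 38 − 13 = 25.
The low-risk type gains 3 by deviating.

low-risk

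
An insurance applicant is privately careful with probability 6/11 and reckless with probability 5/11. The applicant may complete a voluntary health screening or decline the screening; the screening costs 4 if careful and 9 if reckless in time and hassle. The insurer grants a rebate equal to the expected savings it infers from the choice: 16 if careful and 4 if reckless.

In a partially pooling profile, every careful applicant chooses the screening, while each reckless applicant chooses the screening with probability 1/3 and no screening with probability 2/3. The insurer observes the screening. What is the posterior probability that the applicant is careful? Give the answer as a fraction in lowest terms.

18/23

P(the screening) = (6/11)·1 + (5/11)·(1/3) = 23/33.
By Bayes' rule, P(careful | the screening) = (6/11) / (23/33) = 18/23.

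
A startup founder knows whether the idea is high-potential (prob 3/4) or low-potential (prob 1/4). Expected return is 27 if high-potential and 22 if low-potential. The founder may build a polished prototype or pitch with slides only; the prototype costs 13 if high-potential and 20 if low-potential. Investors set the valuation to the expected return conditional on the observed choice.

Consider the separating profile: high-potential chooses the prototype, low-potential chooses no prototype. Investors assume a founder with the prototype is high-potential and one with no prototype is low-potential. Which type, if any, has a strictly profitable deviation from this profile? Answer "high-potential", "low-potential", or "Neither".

high-potential

The prototype pays 27; no prototype pays 22.
high-potential: assigned the prototype, nets 27 − 13 = 14; deviating to no prototype nets 22.
low-potential: assigned no prototype, nets 22; deviating to the prototype nets 27 − 20 = 7.
The high-potential type gains 8 by deviating.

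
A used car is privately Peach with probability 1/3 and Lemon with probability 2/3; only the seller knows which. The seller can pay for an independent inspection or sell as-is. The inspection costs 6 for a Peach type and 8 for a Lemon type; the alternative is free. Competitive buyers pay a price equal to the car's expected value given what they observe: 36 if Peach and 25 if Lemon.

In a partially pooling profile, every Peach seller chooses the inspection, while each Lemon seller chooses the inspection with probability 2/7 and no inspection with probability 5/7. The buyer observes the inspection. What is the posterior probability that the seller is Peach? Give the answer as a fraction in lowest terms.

P(the inspection) = (1/3)·1 + (2/3)·(2/7) = 11/21.
By Bayes' rule, P(Peach | the inspection) = (1/3) / (11/21) = 7/11.

7/11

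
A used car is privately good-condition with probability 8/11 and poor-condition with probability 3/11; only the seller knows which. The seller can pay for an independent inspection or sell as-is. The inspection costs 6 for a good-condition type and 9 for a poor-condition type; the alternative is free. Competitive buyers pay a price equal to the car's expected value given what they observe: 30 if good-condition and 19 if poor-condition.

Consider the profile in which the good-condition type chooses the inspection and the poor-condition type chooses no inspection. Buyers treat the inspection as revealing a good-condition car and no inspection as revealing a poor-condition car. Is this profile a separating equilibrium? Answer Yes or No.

Under these beliefs, the inspection earns price 30 and no inspection earns price 19.
good-condition: the inspection nets 30 − 6 = 24; no inspection nets 19. good-condition prefers the inspection.
poor-condition: the inspection nets 30 − 9 = 21; no inspection nets 19. poor-condition would deviate to the inspection.
poor-condition has a profitable deviation, so the profile is not an equilibrium.

No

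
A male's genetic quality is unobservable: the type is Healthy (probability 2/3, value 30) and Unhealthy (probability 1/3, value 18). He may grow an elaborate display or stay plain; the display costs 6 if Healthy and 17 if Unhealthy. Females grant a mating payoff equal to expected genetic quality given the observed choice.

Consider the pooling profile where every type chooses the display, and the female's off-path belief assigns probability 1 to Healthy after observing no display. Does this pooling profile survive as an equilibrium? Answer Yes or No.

No

On path, the female holds the prior and pays 2/3·30 + 1/3·18 = 26. Off path (no display), believing Healthy, it pays 30.
Healthy: the display nets 26 − 6 = 20; no display nets 30. Healthy would deviate.
Unhealthy: the display nets 26 − 17 = 9; no display nets 30. Unhealthy would deviate.
A type deviates, so pooling fails.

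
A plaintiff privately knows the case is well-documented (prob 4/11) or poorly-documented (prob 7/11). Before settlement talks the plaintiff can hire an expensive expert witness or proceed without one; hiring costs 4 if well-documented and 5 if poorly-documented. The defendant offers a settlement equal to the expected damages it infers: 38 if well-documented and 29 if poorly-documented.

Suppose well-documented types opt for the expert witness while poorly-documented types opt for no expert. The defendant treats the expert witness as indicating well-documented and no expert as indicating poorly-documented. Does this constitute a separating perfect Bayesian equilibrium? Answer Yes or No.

Under these beliefs, the expert witness earns settlement 38 and no expert earns settlement 29.
well-documented: the expert witness nets 38 − 4 = 34; no expert nets 29. well-documented prefers the expert witness.
poorly-documented: the expert witness nets 38 − 5 = 33; no expert nets 29. poorly-documented would deviate to the expert witness.
poorly-documented has a profitable deviation, so the profile is not an equilibrium.

No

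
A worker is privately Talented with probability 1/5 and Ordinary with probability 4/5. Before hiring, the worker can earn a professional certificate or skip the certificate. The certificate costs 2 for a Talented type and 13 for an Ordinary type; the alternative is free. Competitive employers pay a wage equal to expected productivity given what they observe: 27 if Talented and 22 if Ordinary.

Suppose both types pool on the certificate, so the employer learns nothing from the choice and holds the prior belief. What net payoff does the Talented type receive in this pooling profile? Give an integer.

Pooled wage = 1/5·27 + 4/5·22 = 23.
Talented pays cost 2 for the certificate, so net payoff = 23 − 2 = 21.

21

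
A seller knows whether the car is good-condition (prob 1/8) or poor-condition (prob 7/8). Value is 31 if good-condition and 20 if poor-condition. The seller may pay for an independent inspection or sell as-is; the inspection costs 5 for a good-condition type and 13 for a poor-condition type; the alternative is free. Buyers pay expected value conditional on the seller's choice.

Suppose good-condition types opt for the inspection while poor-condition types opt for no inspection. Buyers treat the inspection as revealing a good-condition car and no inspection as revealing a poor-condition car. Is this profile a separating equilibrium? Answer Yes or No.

Yes

Under these beliefs, the inspection earns price 31 and no inspection earns price 20.
good-condition: the inspection nets 31 − 5 = 26; no inspection nets 20. good-condition prefers the inspection.
poor-condition: the inspection nets 31 − 13 = 18; no inspection nets 20. poor-condition prefers no inspection.
Neither type deviates, so the separating profile is an equilibrium.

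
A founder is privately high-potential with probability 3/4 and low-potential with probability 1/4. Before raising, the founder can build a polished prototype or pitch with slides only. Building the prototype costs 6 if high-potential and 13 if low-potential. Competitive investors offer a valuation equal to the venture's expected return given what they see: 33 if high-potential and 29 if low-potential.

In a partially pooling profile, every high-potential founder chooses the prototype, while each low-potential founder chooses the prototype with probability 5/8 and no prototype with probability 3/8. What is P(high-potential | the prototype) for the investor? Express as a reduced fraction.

24/29

P(the prototype) = (3/4)·1 + (1/4)·(5/8) = 29/32.
By Bayes' rule, P(high-potential | the prototype) = (3/4) / (29/32) = 24/29.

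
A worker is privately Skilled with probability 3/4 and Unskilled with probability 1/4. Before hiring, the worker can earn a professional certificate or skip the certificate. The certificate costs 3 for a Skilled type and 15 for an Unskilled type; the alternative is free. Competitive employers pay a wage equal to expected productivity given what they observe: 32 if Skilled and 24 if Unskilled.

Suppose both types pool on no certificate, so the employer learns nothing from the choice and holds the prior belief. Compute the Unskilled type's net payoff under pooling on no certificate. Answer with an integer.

30

Pooled wage = 3/4·32 + 1/4·24 = 30.
Unskilled pays no cost for no certificate, so net payoff = 30.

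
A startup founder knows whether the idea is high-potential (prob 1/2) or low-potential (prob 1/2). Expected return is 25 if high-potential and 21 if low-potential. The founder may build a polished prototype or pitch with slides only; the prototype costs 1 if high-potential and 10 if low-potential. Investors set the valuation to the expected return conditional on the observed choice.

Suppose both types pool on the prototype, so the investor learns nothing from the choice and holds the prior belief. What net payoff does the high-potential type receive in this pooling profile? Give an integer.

22

Pooled valuation = 1/2·25 + 1/2·21 = 23.
high-potential pays cost 1 for the prototype, so net payoff = 23 − 1 = 22.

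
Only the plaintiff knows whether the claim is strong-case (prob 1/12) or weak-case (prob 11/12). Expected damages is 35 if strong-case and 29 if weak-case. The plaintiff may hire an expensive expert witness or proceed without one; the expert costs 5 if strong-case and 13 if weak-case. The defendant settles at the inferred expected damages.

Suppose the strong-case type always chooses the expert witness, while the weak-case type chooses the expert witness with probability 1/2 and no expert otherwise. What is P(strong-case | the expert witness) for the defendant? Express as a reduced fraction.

2/13

P(the expert witness) = (1/12)·1 + (11/12)·(1/2) = 13/24.
By Bayes' rule, P(strong-case | the expert witness) = (1/12) / (13/24) = 2/13.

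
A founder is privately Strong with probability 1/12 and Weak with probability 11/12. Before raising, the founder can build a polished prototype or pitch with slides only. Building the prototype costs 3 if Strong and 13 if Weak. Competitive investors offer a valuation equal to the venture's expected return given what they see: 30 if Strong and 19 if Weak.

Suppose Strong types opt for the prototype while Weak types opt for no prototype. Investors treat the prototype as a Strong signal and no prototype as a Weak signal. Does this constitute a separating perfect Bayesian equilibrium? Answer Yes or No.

Yes

Under these beliefs, the prototype earns valuation 30 and no prototype earns valuation 19.
Strong: the prototype nets 30 − 3 = 27; no prototype nets 19. Strong prefers the prototype.
Weak: the prototype nets 30 − 13 = 17; no prototype nets 19. Weak prefers no prototype.
Neither type deviates, so the separating profile is an equilibrium.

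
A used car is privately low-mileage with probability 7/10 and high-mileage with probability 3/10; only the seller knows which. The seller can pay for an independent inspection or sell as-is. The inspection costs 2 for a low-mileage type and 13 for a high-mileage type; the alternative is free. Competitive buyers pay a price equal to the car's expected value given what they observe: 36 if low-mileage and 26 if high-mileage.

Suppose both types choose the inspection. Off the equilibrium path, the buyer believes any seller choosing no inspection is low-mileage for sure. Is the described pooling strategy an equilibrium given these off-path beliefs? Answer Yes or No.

No

On path, the buyer holds the prior and pays 7/10·36 + 3/10·26 = 33. Off path (no inspection), believing low-mileage, it pays 36.
low-mileage: the inspection nets 33 − 2 = 31; no inspection nets 36. low-mileage would deviate.
high-mileage: the inspection nets 33 − 13 = 20; no inspection nets 36. high-mileage would deviate.
A type deviates, so pooling fails.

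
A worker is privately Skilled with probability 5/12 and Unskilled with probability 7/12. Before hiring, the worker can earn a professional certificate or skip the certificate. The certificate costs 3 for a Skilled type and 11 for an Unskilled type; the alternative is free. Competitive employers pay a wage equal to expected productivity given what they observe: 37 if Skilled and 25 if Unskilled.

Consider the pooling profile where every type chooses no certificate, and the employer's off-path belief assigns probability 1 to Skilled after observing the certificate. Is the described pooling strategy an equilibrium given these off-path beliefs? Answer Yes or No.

On path, the employer holds the prior and pays 5/12·37 + 7/12·25 = 30. Off path (the certificate), believing Skilled, it pays 37.
Skilled: no certificate nets 30; the certificate nets 37 − 3 = 34. Skilled would deviate.
Unskilled: no certificate nets 30; the certificate nets 37 − 11 = 26. Unskilled stays.
A type deviates, so pooling fails.

No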